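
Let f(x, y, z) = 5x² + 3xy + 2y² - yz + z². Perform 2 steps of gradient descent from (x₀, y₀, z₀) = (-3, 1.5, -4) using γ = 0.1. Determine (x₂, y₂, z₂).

∇f = (10x + 3y, 3x + 4y - z, -y + 2z)
Step 1: at (-3, 1.5, -4), ∇f = (-25.5, 1, -9.5) → (-3, 1.5, -4) − 0.1·(-25.5, 1, -9.5) = (-0.45, 1.4, -3.05)
Step 2: at (-0.45, 1.4, -3.05), ∇f = (-0.3, 7.3, -7.5) → (-0.45, 1.4, -3.05) − 0.1·(-0.3, 7.3, -7.5) = (-0.42, 0.67, -2.3)

(-0.42, 0.67, -2.3)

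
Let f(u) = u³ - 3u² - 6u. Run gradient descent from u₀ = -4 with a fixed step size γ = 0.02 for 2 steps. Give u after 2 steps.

-7.536544

f′(u) = 3u² - 6u - 6
Step 1: f′(-4) = 66; u₁ = -4 − 0.02·66 = -5.32
Step 2: f′(-5.32) = 110.8272; u₂ = -5.32 − 0.02·110.8272 = -7.536544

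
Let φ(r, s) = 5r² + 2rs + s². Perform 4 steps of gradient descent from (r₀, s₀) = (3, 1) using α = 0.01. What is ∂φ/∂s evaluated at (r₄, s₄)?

∇φ = (10r + 2s, 2r + 2s)
Step 1: at (3, 1), ∇φ = (32, 8) → (3, 1) − 0.01·(32, 8) = (2.68, 0.92)
Step 2: at (2.68, 0.92), ∇φ = (28.64, 7.2) → (2.68, 0.92) − 0.01·(28.64, 7.2) = (2.3936, 0.848)
Step 3: at (2.3936, 0.848), ∇φ = (25.632, 6.4832) → (2.3936, 0.848) − 0.01·(25.632, 6.4832) = (2.13728, 0.783168)
Step 4: at (2.13728, 0.783168), ∇φ = (22.939136, 5.840896) → (2.13728, 0.783168) − 0.01·(22.939136, 5.840896) = (1.90788864, 0.72475904)
∂φ/∂s at (1.90788864, 0.72475904) = 5.26529536

5.26529536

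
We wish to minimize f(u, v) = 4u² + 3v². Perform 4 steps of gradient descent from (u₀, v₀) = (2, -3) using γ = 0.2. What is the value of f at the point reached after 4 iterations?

∇f = (8u, 6v)
Step 1: at (2, -3), ∇f = (16, -18) → (2, -3) − 0.2·(16, -18) = (-1.2, 0.6)
Step 2: at (-1.2, 0.6), ∇f = (-9.6, 3.6) → (-1.2, 0.6) − 0.2·(-9.6, 3.6) = (0.72, -0.12)
Step 3: at (0.72, -0.12), ∇f = (5.76, -0.72) → (0.72, -0.12) − 0.2·(5.76, -0.72) = (-0.432, 0.024)
Step 4: at (-0.432, 0.024), ∇f = (-3.456, 0.144) → (-0.432, 0.024) − 0.2·(-3.456, 0.144) = (0.2592, -0.0048)
f(0.2592, -0.0048) = 0.26880768

0.26880768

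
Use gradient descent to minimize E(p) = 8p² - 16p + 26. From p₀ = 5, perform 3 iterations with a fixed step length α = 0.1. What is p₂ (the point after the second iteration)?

2.44

E′(p) = 16p - 16
Step 1: E′(5) = 64; p₁ = 5 − 0.1·64 = -1.4
Step 2: E′(-1.4) = -38.4; p₂ = -1.4 − 0.1·(-38.4) = 2.44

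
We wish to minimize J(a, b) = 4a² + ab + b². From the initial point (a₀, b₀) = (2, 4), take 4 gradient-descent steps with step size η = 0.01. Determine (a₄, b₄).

∇J = (8a + b, a + 2b)
Step 1: at (2, 4), ∇J = (20, 10) → (2, 4) − 0.01·(20, 10) = (1.8, 3.9)
Step 2: at (1.8, 3.9), ∇J = (18.3, 9.6) → (1.8, 3.9) − 0.01·(18.3, 9.6) = (1.617, 3.804)
Step 3: at (1.617, 3.804), ∇J = (16.74, 9.225) → (1.617, 3.804) − 0.01·(16.74, 9.225) = (1.4496, 3.71175)
Step 4: at (1.4496, 3.71175), ∇J = (15.30855, 8.8731) → (1.4496, 3.71175) − 0.01·(15.30855, 8.8731) = (1.2965145, 3.623019)

(1.2965145, 3.623019)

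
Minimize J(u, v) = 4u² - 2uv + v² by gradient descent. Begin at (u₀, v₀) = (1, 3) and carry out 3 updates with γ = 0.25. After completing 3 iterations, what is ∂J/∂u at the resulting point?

-0.75

∇J = (8u - 2v, -2u + 2v)
(u₁, v₁) = (1, 3) − 0.25·(2, 4) = (0.5, 2)
(u₂, v₂) = (0.5, 2) − 0.25·(0, 3) = (0.5, 1.25)
(u₃, v₃) = (0.5, 1.25) − 0.25·(1.5, 1.5) = (0.125, 0.875)
∂J/∂u at (0.125, 0.875) = -0.75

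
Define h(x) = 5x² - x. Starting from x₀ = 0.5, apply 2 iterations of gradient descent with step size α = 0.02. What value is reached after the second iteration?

h′(x) = 10x - 1
Step 1: h′(0.5) = 4; x₁ = 0.5 − 0.02·4 = 0.42
Step 2: h′(0.42) = 3.2; x₂ = 0.42 − 0.02·3.2 = 0.356

0.356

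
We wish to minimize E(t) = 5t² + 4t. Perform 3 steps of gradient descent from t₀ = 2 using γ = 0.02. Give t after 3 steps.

E′(t) = 10t + 4
Step 1: E′(2) = 24; t₁ = 2 − 0.02·24 = 1.52
Step 2: E′(1.52) = 19.2; t₂ = 1.52 − 0.02·19.2 = 1.136
Step 3: E′(1.136) = 15.36; t₃ = 1.136 − 0.02·15.36 = 0.8288

0.8288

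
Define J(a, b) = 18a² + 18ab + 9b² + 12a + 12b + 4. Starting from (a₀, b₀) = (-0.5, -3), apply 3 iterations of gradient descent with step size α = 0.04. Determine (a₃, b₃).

(1.319008, -0.622848)

∇J = (36a + 18b + 12, 18a + 18b + 12)
Step 1: at (-0.5, -3), ∇J = (-60, -51) → (-0.5, -3) − 0.04·(-60, -51) = (1.9, -0.96)
Step 2: at (1.9, -0.96), ∇J = (63.12, 28.92) → (1.9, -0.96) − 0.04·(63.12, 28.92) = (-0.6248, -2.1168)
Step 3: at (-0.6248, -2.1168), ∇J = (-48.5952, -37.3488) → (-0.6248, -2.1168) − 0.04·(-48.5952, -37.3488) = (1.319008, -0.622848)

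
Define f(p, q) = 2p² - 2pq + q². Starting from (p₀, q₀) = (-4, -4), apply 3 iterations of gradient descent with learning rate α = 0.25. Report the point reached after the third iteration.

∇f = (4p - 2q, -2p + 2q)
(p₁, q₁) = (-4, -4) − 0.25·(-8, 0) = (-2, -4)
(p₂, q₂) = (-2, -4) − 0.25·(0, -4) = (-2, -3)
(p₃, q₃) = (-2, -3) − 0.25·(-2, -2) = (-1.5, -2.5)

(-1.5, -2.5)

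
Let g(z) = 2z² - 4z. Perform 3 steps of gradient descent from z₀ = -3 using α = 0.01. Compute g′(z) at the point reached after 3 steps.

-14.155776

g′(z) = 4z - 4
Step 1: g′(-3) = -16; z₁ = -3 − 0.01·(-16) = -2.84
Step 2: g′(-2.84) = -15.36; z₂ = -2.84 − 0.01·(-15.36) = -2.6864
Step 3: g′(-2.6864) = -14.7456; z₃ = -2.6864 − 0.01·(-14.7456) = -2.538944
g′(z) at (-2.538944) = -14.155776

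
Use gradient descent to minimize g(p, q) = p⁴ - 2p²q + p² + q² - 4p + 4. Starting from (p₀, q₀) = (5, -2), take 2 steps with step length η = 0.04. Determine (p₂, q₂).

∇g = (4p³ - 4pq + 2p - 4, -2p² + 2q)
Step 1: at (5, -2), ∇g = (546, -54) → (5, -2) − 0.04·(546, -54) = (-16.84, 0.16)
Step 2: at (-16.84, 0.16), ∇g = (-19129.228416, -566.8512) → (-16.84, 0.16) − 0.04·(-19129.228416, -566.8512) = (748.32913664, 22.834048)

(748.32913664, 22.834048)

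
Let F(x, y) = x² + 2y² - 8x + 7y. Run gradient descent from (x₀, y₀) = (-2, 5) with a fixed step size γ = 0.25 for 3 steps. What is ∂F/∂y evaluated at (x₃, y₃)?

∇F = (2x - 8, 4y + 7)
Step 1: at (-2, 5), ∇F = (-12, 27) → (-2, 5) − 0.25·(-12, 27) = (1, -1.75)
Step 2: at (1, -1.75), ∇F = (-6, 0) → (1, -1.75) − 0.25·(-6, 0) = (2.5, -1.75)
Step 3: at (2.5, -1.75), ∇F = (-3, 0) → (2.5, -1.75) − 0.25·(-3, 0) = (3.25, -1.75)
∂F/∂y at (3.25, -1.75) = 0

0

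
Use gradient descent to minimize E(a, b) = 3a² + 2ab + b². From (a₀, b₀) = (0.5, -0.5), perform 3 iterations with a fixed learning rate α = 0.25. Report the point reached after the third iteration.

(0, -0.25)

∇E = (6a + 2b, 2a + 2b)
Step 1: at (0.5, -0.5), ∇E = (2, 0) → (0.5, -0.5) − 0.25·(2, 0) = (0, -0.5)
Step 2: at (0, -0.5), ∇E = (-1, -1) → (0, -0.5) − 0.25·(-1, -1) = (0.25, -0.25)
Step 3: at (0.25, -0.25), ∇E = (1, 0) → (0.25, -0.25) − 0.25·(1, 0) = (0, -0.25)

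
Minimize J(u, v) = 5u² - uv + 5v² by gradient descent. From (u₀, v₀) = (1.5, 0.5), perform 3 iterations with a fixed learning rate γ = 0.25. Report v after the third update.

0.7265625

∇J = (10u - v, -u + 10v)
Step 1: at (1.5, 0.5), ∇J = (14.5, 3.5) → (1.5, 0.5) − 0.25·(14.5, 3.5) = (-2.125, -0.375)
Step 2: at (-2.125, -0.375), ∇J = (-20.875, -1.625) → (-2.125, -0.375) − 0.25·(-20.875, -1.625) = (3.09375, 0.03125)
Step 3: at (3.09375, 0.03125), ∇J = (30.90625, -2.78125) → (3.09375, 0.03125) − 0.25·(30.90625, -2.78125) = (-4.6328125, 0.7265625)
v = 0.7265625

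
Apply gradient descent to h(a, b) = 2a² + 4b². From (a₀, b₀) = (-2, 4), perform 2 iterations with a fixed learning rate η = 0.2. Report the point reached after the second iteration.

∇h = (4a, 8b)
Step 1: at (-2, 4), ∇h = (-8, 32) → (-2, 4) − 0.2·(-8, 32) = (-0.4, -2.4)
Step 2: at (-0.4, -2.4), ∇h = (-1.6, -19.2) → (-0.4, -2.4) − 0.2·(-1.6, -19.2) = (-0.08, 1.44)

(-0.08, 1.44)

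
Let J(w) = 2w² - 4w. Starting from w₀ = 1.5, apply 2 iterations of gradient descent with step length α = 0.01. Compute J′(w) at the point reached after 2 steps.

J′(w) = 4w - 4
Step 1: J′(1.5) = 2; w₁ = 1.5 − 0.01·2 = 1.48
Step 2: J′(1.48) = 1.92; w₂ = 1.48 − 0.01·1.92 = 1.4608
J′(w) at (1.4608) = 1.8432

1.8432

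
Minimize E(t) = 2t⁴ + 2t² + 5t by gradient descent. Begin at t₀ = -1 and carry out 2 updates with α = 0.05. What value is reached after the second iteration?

-0.66015

E′(t) = 8t³ + 4t + 5
t₁ = -1 − 0.05·(-7) = -0.65
t₂ = -0.65 − 0.05·0.203 = -0.66015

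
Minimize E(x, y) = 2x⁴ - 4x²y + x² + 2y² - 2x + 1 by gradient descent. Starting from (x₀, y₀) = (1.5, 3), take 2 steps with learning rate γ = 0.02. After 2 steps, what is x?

1.68257664

∇E = (8x³ - 8xy + 2x - 2, -4x² + 4y)
(x₁, y₁) = (1.5, 3) − 0.02·(-8, 3) = (1.66, 2.94)
(x₂, y₂) = (1.66, 2.94) − 0.02·(-1.128832, 0.7376) = (1.68257664, 2.925248)
x = 1.68257664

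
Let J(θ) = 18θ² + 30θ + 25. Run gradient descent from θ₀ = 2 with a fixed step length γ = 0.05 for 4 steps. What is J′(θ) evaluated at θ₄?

J′(θ) = 36θ + 30
Step 1: J′(2) = 102; θ₁ = 2 − 0.05·102 = -3.1
Step 2: J′(-3.1) = -81.6; θ₂ = -3.1 − 0.05·(-81.6) = 0.98
Step 3: J′(0.98) = 65.28; θ₃ = 0.98 − 0.05·65.28 = -2.284
Step 4: J′(-2.284) = -52.224; θ₄ = -2.284 − 0.05·(-52.224) = 0.3272
J′(θ) at (0.3272) = 41.7792

41.7792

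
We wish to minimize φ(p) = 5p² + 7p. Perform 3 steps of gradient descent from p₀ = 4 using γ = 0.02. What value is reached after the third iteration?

φ′(p) = 10p + 7
p₁ = 4 − 0.02·47 = 3.06
p₂ = 3.06 − 0.02·37.6 = 2.308
p₃ = 2.308 − 0.02·30.08 = 1.7064

1.7064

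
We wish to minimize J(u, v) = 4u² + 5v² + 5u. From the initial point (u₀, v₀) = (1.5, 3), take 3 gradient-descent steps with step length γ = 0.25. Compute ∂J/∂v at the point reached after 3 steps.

∇J = (8u + 5, 10v)
Step 1: at (1.5, 3), ∇J = (17, 30) → (1.5, 3) − 0.25·(17, 30) = (-2.75, -4.5)
Step 2: at (-2.75, -4.5), ∇J = (-17, -45) → (-2.75, -4.5) − 0.25·(-17, -45) = (1.5, 6.75)
Step 3: at (1.5, 6.75), ∇J = (17, 67.5) → (1.5, 6.75) − 0.25·(17, 67.5) = (-2.75, -10.125)
∂J/∂v at (-2.75, -10.125) = -101.25

-101.25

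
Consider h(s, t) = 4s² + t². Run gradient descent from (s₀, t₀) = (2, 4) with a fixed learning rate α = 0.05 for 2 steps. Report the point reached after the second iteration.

(0.72, 3.24)

∇h = (8s, 2t)
(s₁, t₁) = (2, 4) − 0.05·(16, 8) = (1.2, 3.6)
(s₂, t₂) = (1.2, 3.6) − 0.05·(9.6, 7.2) = (0.72, 3.24)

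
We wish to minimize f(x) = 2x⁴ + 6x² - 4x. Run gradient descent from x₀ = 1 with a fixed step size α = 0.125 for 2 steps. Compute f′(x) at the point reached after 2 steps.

f′(x) = 8x³ + 12x - 4
x₁ = 1 − 0.125·16 = -1
x₂ = -1 − 0.125·(-24) = 2
f′(x) at (2) = 84

84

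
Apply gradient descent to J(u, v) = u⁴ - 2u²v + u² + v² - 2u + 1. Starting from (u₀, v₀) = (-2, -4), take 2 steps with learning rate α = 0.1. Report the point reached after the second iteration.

(-50.6, 3.08)

∇J = (4u³ - 4uv + 2u - 2, -2u² + 2v)
Step 1: at (-2, -4), ∇J = (-70, -16) → (-2, -4) − 0.1·(-70, -16) = (5, -2.4)
Step 2: at (5, -2.4), ∇J = (556, -54.8) → (5, -2.4) − 0.1·(556, -54.8) = (-50.6, 3.08)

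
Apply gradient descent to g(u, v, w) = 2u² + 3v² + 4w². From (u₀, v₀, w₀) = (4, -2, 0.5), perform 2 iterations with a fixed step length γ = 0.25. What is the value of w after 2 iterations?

∇g = (4u, 6v, 8w)
Step 1: at (4, -2, 0.5), ∇g = (16, -12, 4) → (4, -2, 0.5) − 0.25·(16, -12, 4) = (0, 1, -0.5)
Step 2: at (0, 1, -0.5), ∇g = (0, 6, -4) → (0, 1, -0.5) − 0.25·(0, 6, -4) = (0, -0.5, 0.5)
w = 0.5

0.5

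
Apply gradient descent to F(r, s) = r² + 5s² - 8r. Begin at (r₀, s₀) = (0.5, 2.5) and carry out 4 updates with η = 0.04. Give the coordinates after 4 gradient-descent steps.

(1.49262464, 0.324)

∇F = (2r - 8, 10s)
(r₁, s₁) = (0.5, 2.5) − 0.04·(-7, 25) = (0.78, 1.5)
(r₂, s₂) = (0.78, 1.5) − 0.04·(-6.44, 15) = (1.0376, 0.9)
(r₃, s₃) = (1.0376, 0.9) − 0.04·(-5.9248, 9) = (1.274592, 0.54)
(r₄, s₄) = (1.274592, 0.54) − 0.04·(-5.450816, 5.4) = (1.49262464, 0.324)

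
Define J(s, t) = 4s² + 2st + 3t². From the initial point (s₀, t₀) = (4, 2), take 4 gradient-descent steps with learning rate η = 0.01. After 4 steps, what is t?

∇J = (8s + 2t, 2s + 6t)
Step 1: at (4, 2), ∇J = (36, 20) → (4, 2) − 0.01·(36, 20) = (3.64, 1.8)
Step 2: at (3.64, 1.8), ∇J = (32.72, 18.08) → (3.64, 1.8) − 0.01·(32.72, 18.08) = (3.3128, 1.6192)
Step 3: at (3.3128, 1.6192), ∇J = (29.7408, 16.3408) → (3.3128, 1.6192) − 0.01·(29.7408, 16.3408) = (3.015392, 1.455792)
Step 4: at (3.015392, 1.455792), ∇J = (27.03472, 14.765536) → (3.015392, 1.455792) − 0.01·(27.03472, 14.765536) = (2.7450448, 1.30813664)
t = 1.30813664

1.30813664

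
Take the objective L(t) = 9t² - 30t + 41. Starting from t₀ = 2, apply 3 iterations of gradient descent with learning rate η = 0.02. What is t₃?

L′(t) = 18t - 30
t₁ = 2 − 0.02·6 = 1.88
t₂ = 1.88 − 0.02·3.84 = 1.8032
t₃ = 1.8032 − 0.02·2.4576 = 1.754048

1.754048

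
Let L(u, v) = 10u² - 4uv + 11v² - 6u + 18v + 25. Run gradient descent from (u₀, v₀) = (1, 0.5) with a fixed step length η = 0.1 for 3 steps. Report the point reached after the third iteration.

∇L = (20u - 4v - 6, -4u + 22v + 18)
(u₁, v₁) = (1, 0.5) − 0.1·(12, 25) = (-0.2, -2)
(u₂, v₂) = (-0.2, -2) − 0.1·(-2, -25.2) = (0, 0.52)
(u₃, v₃) = (0, 0.52) − 0.1·(-8.08, 29.44) = (0.808, -2.424)

(0.808, -2.424)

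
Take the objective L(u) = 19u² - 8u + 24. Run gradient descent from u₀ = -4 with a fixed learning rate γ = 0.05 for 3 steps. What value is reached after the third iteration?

3.28

L′(u) = 38u - 8
Step 1: L′(-4) = -160; u₁ = -4 − 0.05·(-160) = 4
Step 2: L′(4) = 144; u₂ = 4 − 0.05·144 = -3.2
Step 3: L′(-3.2) = -129.6; u₃ = -3.2 − 0.05·(-129.6) = 3.28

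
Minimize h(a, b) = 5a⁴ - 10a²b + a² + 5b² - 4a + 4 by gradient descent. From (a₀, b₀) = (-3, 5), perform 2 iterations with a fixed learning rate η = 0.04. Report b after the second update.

∇h = (20a³ - 20ab + 2a - 4, -10a² + 10b)
Step 1: at (-3, 5), ∇h = (-250, -40) → (-3, 5) − 0.04·(-250, -40) = (7, 6.6)
Step 2: at (7, 6.6), ∇h = (5946, -424) → (7, 6.6) − 0.04·(5946, -424) = (-230.84, 23.56)
b = 23.56

23.56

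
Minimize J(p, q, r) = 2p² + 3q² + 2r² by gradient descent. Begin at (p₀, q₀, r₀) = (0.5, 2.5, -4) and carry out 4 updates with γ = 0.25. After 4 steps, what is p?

0

∇J = (4p, 6q, 4r)
(p₁, q₁, r₁) = (0.5, 2.5, -4) − 0.25·(2, 15, -16) = (0, -1.25, 0)
(p₂, q₂, r₂) = (0, -1.25, 0) − 0.25·(0, -7.5, 0) = (0, 0.625, 0)
(p₃, q₃, r₃) = (0, 0.625, 0) − 0.25·(0, 3.75, 0) = (0, -0.3125, 0)
(p₄, q₄, r₄) = (0, -0.3125, 0) − 0.25·(0, -1.875, 0) = (0, 0.15625, 0)
p = 0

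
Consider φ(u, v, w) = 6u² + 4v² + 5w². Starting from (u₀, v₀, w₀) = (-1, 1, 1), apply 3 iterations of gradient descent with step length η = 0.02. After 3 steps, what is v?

∇φ = (12u, 8v, 10w)
(u₁, v₁, w₁) = (-1, 1, 1) − 0.02·(-12, 8, 10) = (-0.76, 0.84, 0.8)
(u₂, v₂, w₂) = (-0.76, 0.84, 0.8) − 0.02·(-9.12, 6.72, 8) = (-0.5776, 0.7056, 0.64)
(u₃, v₃, w₃) = (-0.5776, 0.7056, 0.64) − 0.02·(-6.9312, 5.6448, 6.4) = (-0.438976, 0.592704, 0.512)
v = 0.592704

0.592704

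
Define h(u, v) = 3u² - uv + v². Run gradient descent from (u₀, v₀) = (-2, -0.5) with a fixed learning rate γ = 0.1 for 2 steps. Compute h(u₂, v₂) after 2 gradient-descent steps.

∇h = (6u - v, -u + 2v)
(u₁, v₁) = (-2, -0.5) − 0.1·(-11.5, 1) = (-0.85, -0.6)
(u₂, v₂) = (-0.85, -0.6) − 0.1·(-4.5, -0.35) = (-0.4, -0.565)
h(-0.4, -0.565) = 0.573225

0.573225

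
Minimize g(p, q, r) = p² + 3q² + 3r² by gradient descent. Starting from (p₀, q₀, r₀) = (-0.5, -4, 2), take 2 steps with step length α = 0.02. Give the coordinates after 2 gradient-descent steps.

(-0.4608, -3.0976, 1.5488)

∇g = (2p, 6q, 6r)
(p₁, q₁, r₁) = (-0.5, -4, 2) − 0.02·(-1, -24, 12) = (-0.48, -3.52, 1.76)
(p₂, q₂, r₂) = (-0.48, -3.52, 1.76) − 0.02·(-0.96, -21.12, 10.56) = (-0.4608, -3.0976, 1.5488)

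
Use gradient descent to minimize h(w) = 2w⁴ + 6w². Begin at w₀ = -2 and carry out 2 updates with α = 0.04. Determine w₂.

h′(w) = 8w³ + 12w
Step 1: h′(-2) = -88; w₁ = -2 − 0.04·(-88) = 1.52
Step 2: h′(1.52) = 46.334464; w₂ = 1.52 − 0.04·46.334464 = -0.33337856

-0.33337856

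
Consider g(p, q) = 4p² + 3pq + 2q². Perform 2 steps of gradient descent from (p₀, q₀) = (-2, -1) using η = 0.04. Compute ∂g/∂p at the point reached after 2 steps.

-7.2352

∇g = (8p + 3q, 3p + 4q)
Step 1: at (-2, -1), ∇g = (-19, -10) → (-2, -1) − 0.04·(-19, -10) = (-1.24, -0.6)
Step 2: at (-1.24, -0.6), ∇g = (-11.72, -6.12) → (-1.24, -0.6) − 0.04·(-11.72, -6.12) = (-0.7712, -0.3552)
∂g/∂p at (-0.7712, -0.3552) = -7.2352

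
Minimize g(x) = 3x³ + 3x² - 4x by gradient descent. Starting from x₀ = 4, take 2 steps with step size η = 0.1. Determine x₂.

g′(x) = 9x² + 6x - 4
x₁ = 4 − 0.1·164 = -12.4
x₂ = -12.4 − 0.1·1305.44 = -142.944

-142.944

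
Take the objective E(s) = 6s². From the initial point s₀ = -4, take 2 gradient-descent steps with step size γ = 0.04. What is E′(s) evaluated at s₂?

E′(s) = 12s
s₁ = -4 − 0.04·(-48) = -2.08
s₂ = -2.08 − 0.04·(-24.96) = -1.0816
E′(s) at (-1.0816) = -12.9792

-12.9792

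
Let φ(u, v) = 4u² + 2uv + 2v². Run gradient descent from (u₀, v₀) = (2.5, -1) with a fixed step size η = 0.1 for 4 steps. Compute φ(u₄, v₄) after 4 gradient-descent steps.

∇φ = (8u + 2v, 2u + 4v)
(u₁, v₁) = (2.5, -1) − 0.1·(18, 1) = (0.7, -1.1)
(u₂, v₂) = (0.7, -1.1) − 0.1·(3.4, -3) = (0.36, -0.8)
(u₃, v₃) = (0.36, -0.8) − 0.1·(1.28, -2.48) = (0.232, -0.552)
(u₄, v₄) = (0.232, -0.552) − 0.1·(0.752, -1.744) = (0.1568, -0.3776)
φ(0.1568, -0.3776) = 0.26509312

0.26509312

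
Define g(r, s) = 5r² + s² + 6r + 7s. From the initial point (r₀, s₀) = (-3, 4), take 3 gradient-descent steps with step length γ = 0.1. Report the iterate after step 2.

∇g = (10r + 6, 2s + 7)
(r₁, s₁) = (-3, 4) − 0.1·(-24, 15) = (-0.6, 2.5)
(r₂, s₂) = (-0.6, 2.5) − 0.1·(0, 12) = (-0.6, 1.3)

(-0.6, 1.3)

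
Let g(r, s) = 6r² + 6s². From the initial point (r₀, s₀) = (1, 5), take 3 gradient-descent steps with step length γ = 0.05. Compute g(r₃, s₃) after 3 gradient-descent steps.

∇g = (12r, 12s)
(r₁, s₁) = (1, 5) − 0.05·(12, 60) = (0.4, 2)
(r₂, s₂) = (0.4, 2) − 0.05·(4.8, 24) = (0.16, 0.8)
(r₃, s₃) = (0.16, 0.8) − 0.05·(1.92, 9.6) = (0.064, 0.32)
g(0.064, 0.32) = 0.638976

0.638976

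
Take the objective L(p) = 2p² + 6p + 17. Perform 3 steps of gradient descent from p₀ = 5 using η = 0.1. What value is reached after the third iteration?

-0.096

L′(p) = 4p + 6
p₁ = 5 − 0.1·26 = 2.4
p₂ = 2.4 − 0.1·15.6 = 0.84
p₃ = 0.84 − 0.1·9.36 = -0.096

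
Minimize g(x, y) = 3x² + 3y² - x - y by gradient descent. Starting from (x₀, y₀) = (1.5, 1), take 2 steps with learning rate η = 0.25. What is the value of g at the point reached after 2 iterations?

∇g = (6x - 1, 6y - 1)
Step 1: at (1.5, 1), ∇g = (8, 5) → (1.5, 1) − 0.25·(8, 5) = (-0.5, -0.25)
Step 2: at (-0.5, -0.25), ∇g = (-4, -2.5) → (-0.5, -0.25) − 0.25·(-4, -2.5) = (0.5, 0.375)
g(0.5, 0.375) = 0.296875

0.296875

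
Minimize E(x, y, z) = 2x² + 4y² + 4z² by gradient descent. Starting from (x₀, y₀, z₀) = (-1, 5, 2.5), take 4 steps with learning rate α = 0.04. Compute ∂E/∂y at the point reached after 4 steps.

∇E = (4x, 8y, 8z)
Step 1: at (-1, 5, 2.5), ∇E = (-4, 40, 20) → (-1, 5, 2.5) − 0.04·(-4, 40, 20) = (-0.84, 3.4, 1.7)
Step 2: at (-0.84, 3.4, 1.7), ∇E = (-3.36, 27.2, 13.6) → (-0.84, 3.4, 1.7) − 0.04·(-3.36, 27.2, 13.6) = (-0.7056, 2.312, 1.156)
Step 3: at (-0.7056, 2.312, 1.156), ∇E = (-2.8224, 18.496, 9.248) → (-0.7056, 2.312, 1.156) − 0.04·(-2.8224, 18.496, 9.248) = (-0.592704, 1.57216, 0.78608)
Step 4: at (-0.592704, 1.57216, 0.78608), ∇E = (-2.370816, 12.57728, 6.28864) → (-0.592704, 1.57216, 0.78608) − 0.04·(-2.370816, 12.57728, 6.28864) = (-0.49787136, 1.0690688, 0.5345344)
∂E/∂y at (-0.49787136, 1.0690688, 0.5345344) = 8.5525504

8.5525504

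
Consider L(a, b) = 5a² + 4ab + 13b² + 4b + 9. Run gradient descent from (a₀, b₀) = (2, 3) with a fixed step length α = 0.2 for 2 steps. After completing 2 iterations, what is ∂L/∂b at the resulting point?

1778.32

∇L = (10a + 4b, 4a + 26b + 4)
Step 1: at (2, 3), ∇L = (32, 90) → (2, 3) − 0.2·(32, 90) = (-4.4, -15)
Step 2: at (-4.4, -15), ∇L = (-104, -403.6) → (-4.4, -15) − 0.2·(-104, -403.6) = (16.4, 65.72)
∂L/∂b at (16.4, 65.72) = 1778.32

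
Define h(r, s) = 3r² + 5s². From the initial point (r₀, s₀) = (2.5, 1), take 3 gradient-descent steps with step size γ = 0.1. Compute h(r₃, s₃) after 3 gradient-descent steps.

0.0768

∇h = (6r, 10s)
Step 1: at (2.5, 1), ∇h = (15, 10) → (2.5, 1) − 0.1·(15, 10) = (1, 0)
Step 2: at (1, 0), ∇h = (6, 0) → (1, 0) − 0.1·(6, 0) = (0.4, 0)
Step 3: at (0.4, 0), ∇h = (2.4, 0) → (0.4, 0) − 0.1·(2.4, 0) = (0.16, 0)
h(0.16, 0) = 0.0768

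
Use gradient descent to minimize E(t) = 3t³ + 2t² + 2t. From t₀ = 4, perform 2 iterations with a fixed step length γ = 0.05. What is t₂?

E′(t) = 9t² + 4t + 2
t₁ = 4 − 0.05·162 = -4.1
t₂ = -4.1 − 0.05·136.89 = -10.9445

-10.9445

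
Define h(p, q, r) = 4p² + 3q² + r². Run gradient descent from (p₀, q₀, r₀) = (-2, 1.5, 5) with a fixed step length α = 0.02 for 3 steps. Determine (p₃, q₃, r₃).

(-1.185408, 1.022208, 4.42368)

∇h = (8p, 6q, 2r)
(p₁, q₁, r₁) = (-2, 1.5, 5) − 0.02·(-16, 9, 10) = (-1.68, 1.32, 4.8)
(p₂, q₂, r₂) = (-1.68, 1.32, 4.8) − 0.02·(-13.44, 7.92, 9.6) = (-1.4112, 1.1616, 4.608)
(p₃, q₃, r₃) = (-1.4112, 1.1616, 4.608) − 0.02·(-11.2896, 6.9696, 9.216) = (-1.185408, 1.022208, 4.42368)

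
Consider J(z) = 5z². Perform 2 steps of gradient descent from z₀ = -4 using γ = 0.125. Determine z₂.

J′(z) = 10z
Step 1: J′(-4) = -40; z₁ = -4 − 0.125·(-40) = 1
Step 2: J′(1) = 10; z₂ = 1 − 0.125·10 = -0.25

-0.25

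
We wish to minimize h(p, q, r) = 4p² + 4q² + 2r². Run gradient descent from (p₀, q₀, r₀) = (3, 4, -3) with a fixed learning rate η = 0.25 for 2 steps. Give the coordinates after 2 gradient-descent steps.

(3, 4, 0)

∇h = (8p, 8q, 4r)
Step 1: at (3, 4, -3), ∇h = (24, 32, -12) → (3, 4, -3) − 0.25·(24, 32, -12) = (-3, -4, 0)
Step 2: at (-3, -4, 0), ∇h = (-24, -32, 0) → (-3, -4, 0) − 0.25·(-24, -32, 0) = (3, 4, 0)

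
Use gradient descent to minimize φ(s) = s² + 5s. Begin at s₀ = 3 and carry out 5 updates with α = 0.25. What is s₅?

φ′(s) = 2s + 5
Step 1: φ′(3) = 11; s₁ = 3 − 0.25·11 = 0.25
Step 2: φ′(0.25) = 5.5; s₂ = 0.25 − 0.25·5.5 = -1.125
Step 3: φ′(-1.125) = 2.75; s₃ = -1.125 − 0.25·2.75 = -1.8125
Step 4: φ′(-1.8125) = 1.375; s₄ = -1.8125 − 0.25·1.375 = -2.15625
Step 5: φ′(-2.15625) = 0.6875; s₅ = -2.15625 − 0.25·0.6875 = -2.328125

-2.328125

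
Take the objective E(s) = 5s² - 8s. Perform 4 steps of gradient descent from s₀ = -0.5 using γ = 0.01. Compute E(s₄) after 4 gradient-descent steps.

0.4374479245

E′(s) = 10s - 8
Step 1: E′(-0.5) = -13; s₁ = -0.5 − 0.01·(-13) = -0.37
Step 2: E′(-0.37) = -11.7; s₂ = -0.37 − 0.01·(-11.7) = -0.253
Step 3: E′(-0.253) = -10.53; s₃ = -0.253 − 0.01·(-10.53) = -0.1477
Step 4: E′(-0.1477) = -9.477; s₄ = -0.1477 − 0.01·(-9.477) = -0.05293
E(-0.05293) = 0.4374479245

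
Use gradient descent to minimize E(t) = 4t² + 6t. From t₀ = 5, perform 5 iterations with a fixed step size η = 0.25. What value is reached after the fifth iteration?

E′(t) = 8t + 6
t₁ = 5 − 0.25·46 = -6.5
t₂ = -6.5 − 0.25·(-46) = 5
t₃ = 5 − 0.25·46 = -6.5
t₄ = -6.5 − 0.25·(-46) = 5
t₅ = 5 − 0.25·46 = -6.5

-6.5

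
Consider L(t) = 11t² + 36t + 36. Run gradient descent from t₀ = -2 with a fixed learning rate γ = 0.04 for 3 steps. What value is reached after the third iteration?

-1.636992

L′(t) = 22t + 36
t₁ = -2 − 0.04·(-8) = -1.68
t₂ = -1.68 − 0.04·(-0.96) = -1.6416
t₃ = -1.6416 − 0.04·(-0.1152) = -1.636992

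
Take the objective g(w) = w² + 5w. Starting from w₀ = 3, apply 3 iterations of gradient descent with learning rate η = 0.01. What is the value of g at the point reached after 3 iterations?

20.546732021136

g′(w) = 2w + 5
Step 1: g′(3) = 11; w₁ = 3 − 0.01·11 = 2.89
Step 2: g′(2.89) = 10.78; w₂ = 2.89 − 0.01·10.78 = 2.7822
Step 3: g′(2.7822) = 10.5644; w₃ = 2.7822 − 0.01·10.5644 = 2.676556
g(2.676556) = 20.546732021136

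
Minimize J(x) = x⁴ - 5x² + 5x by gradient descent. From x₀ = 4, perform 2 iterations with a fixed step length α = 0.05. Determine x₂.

59.255525

J′(x) = 4x³ - 10x + 5
Step 1: J′(4) = 221; x₁ = 4 − 0.05·221 = -7.05
Step 2: J′(-7.05) = -1326.1105; x₂ = -7.05 − 0.05·(-1326.1105) = 59.255525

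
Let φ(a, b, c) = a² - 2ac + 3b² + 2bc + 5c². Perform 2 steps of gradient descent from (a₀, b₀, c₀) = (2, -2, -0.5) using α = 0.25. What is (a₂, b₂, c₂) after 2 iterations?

(1.75, -2, -4.375)

∇φ = (2a - 2c, 6b + 2c, -2a + 2b + 10c)
Step 1: at (2, -2, -0.5), ∇φ = (5, -13, -13) → (2, -2, -0.5) − 0.25·(5, -13, -13) = (0.75, 1.25, 2.75)
Step 2: at (0.75, 1.25, 2.75), ∇φ = (-4, 13, 28.5) → (0.75, 1.25, 2.75) − 0.25·(-4, 13, 28.5) = (1.75, -2, -4.375)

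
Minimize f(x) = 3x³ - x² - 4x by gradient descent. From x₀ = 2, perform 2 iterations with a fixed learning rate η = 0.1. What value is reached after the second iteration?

-1.136

f′(x) = 9x² - 2x - 4
Step 1: f′(2) = 28; x₁ = 2 − 0.1·28 = -0.8
Step 2: f′(-0.8) = 3.36; x₂ = -0.8 − 0.1·3.36 = -1.136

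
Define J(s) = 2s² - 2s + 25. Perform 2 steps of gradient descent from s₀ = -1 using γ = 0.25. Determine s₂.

J′(s) = 4s - 2
s₁ = -1 − 0.25·(-6) = 0.5
s₂ = 0.5 − 0.25·0 = 0.5

0.5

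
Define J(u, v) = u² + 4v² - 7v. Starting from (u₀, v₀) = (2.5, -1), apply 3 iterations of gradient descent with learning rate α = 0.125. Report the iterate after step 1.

∇J = (2u, 8v - 7)
(u₁, v₁) = (2.5, -1) − 0.125·(5, -15) = (1.875, 0.875)

(1.875, 0.875)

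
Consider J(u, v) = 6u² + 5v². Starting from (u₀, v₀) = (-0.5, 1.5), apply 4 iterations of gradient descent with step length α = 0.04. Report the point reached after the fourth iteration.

(-0.03655808, 0.1944)

∇J = (12u, 10v)
Step 1: at (-0.5, 1.5), ∇J = (-6, 15) → (-0.5, 1.5) − 0.04·(-6, 15) = (-0.26, 0.9)
Step 2: at (-0.26, 0.9), ∇J = (-3.12, 9) → (-0.26, 0.9) − 0.04·(-3.12, 9) = (-0.1352, 0.54)
Step 3: at (-0.1352, 0.54), ∇J = (-1.6224, 5.4) → (-0.1352, 0.54) − 0.04·(-1.6224, 5.4) = (-0.070304, 0.324)
Step 4: at (-0.070304, 0.324), ∇J = (-0.843648, 3.24) → (-0.070304, 0.324) − 0.04·(-0.843648, 3.24) = (-0.03655808, 0.1944)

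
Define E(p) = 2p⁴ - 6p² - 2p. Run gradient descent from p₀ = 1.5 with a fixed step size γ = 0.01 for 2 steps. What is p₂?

1.38766344

E′(p) = 8p³ - 12p - 2
Step 1: E′(1.5) = 7; p₁ = 1.5 − 0.01·7 = 1.43
Step 2: E′(1.43) = 4.233656; p₂ = 1.43 − 0.01·4.233656 = 1.38766344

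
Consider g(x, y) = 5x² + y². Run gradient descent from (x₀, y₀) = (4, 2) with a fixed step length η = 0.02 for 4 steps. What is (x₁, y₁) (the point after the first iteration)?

∇g = (10x, 2y)
Step 1: at (4, 2), ∇g = (40, 4) → (4, 2) − 0.02·(40, 4) = (3.2, 1.92)

(3.2, 1.92)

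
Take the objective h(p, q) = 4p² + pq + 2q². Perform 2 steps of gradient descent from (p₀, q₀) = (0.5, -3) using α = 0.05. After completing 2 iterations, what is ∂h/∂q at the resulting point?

-7.45875

∇h = (8p + q, p + 4q)
Step 1: at (0.5, -3), ∇h = (1, -11.5) → (0.5, -3) − 0.05·(1, -11.5) = (0.45, -2.425)
Step 2: at (0.45, -2.425), ∇h = (1.175, -9.25) → (0.45, -2.425) − 0.05·(1.175, -9.25) = (0.39125, -1.9625)
∂h/∂q at (0.39125, -1.9625) = -7.45875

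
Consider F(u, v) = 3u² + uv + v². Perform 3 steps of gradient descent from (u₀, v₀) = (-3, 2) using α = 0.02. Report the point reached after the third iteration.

(-2.149328, 1.924184)

∇F = (6u + v, u + 2v)
Step 1: at (-3, 2), ∇F = (-16, 1) → (-3, 2) − 0.02·(-16, 1) = (-2.68, 1.98)
Step 2: at (-2.68, 1.98), ∇F = (-14.1, 1.28) → (-2.68, 1.98) − 0.02·(-14.1, 1.28) = (-2.398, 1.9544)
Step 3: at (-2.398, 1.9544), ∇F = (-12.4336, 1.5108) → (-2.398, 1.9544) − 0.02·(-12.4336, 1.5108) = (-2.149328, 1.924184)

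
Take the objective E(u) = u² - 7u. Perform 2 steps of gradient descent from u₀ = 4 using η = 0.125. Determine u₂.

3.78125

E′(u) = 2u - 7
Step 1: E′(4) = 1; u₁ = 4 − 0.125·1 = 3.875
Step 2: E′(3.875) = 0.75; u₂ = 3.875 − 0.125·0.75 = 3.78125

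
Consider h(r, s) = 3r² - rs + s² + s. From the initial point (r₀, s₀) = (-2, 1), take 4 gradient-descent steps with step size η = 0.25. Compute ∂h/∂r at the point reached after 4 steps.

∇h = (6r - s, -r + 2s + 1)
Step 1: at (-2, 1), ∇h = (-13, 5) → (-2, 1) − 0.25·(-13, 5) = (1.25, -0.25)
Step 2: at (1.25, -0.25), ∇h = (7.75, -0.75) → (1.25, -0.25) − 0.25·(7.75, -0.75) = (-0.6875, -0.0625)
Step 3: at (-0.6875, -0.0625), ∇h = (-4.0625, 1.5625) → (-0.6875, -0.0625) − 0.25·(-4.0625, 1.5625) = (0.328125, -0.453125)
Step 4: at (0.328125, -0.453125), ∇h = (2.421875, -0.234375) → (0.328125, -0.453125) − 0.25·(2.421875, -0.234375) = (-0.27734375, -0.39453125)
∂h/∂r at (-0.27734375, -0.39453125) = -1.26953125

-1.26953125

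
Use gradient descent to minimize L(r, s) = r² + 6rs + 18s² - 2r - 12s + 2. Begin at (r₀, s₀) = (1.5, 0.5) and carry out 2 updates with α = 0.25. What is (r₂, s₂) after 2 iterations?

∇L = (2r + 6s - 2, 6r + 36s - 12)
(r₁, s₁) = (1.5, 0.5) − 0.25·(4, 15) = (0.5, -3.25)
(r₂, s₂) = (0.5, -3.25) − 0.25·(-20.5, -126) = (5.625, 28.25)

(5.625, 28.25)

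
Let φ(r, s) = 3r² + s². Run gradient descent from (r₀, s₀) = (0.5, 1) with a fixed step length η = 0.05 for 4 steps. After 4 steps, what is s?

∇φ = (6r, 2s)
(r₁, s₁) = (0.5, 1) − 0.05·(3, 2) = (0.35, 0.9)
(r₂, s₂) = (0.35, 0.9) − 0.05·(2.1, 1.8) = (0.245, 0.81)
(r₃, s₃) = (0.245, 0.81) − 0.05·(1.47, 1.62) = (0.1715, 0.729)
(r₄, s₄) = (0.1715, 0.729) − 0.05·(1.029, 1.458) = (0.12005, 0.6561)
s = 0.6561

0.6561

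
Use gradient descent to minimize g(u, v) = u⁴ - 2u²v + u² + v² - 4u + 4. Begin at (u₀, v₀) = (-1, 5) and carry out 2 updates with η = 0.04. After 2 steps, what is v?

4.4624

∇g = (4u³ - 4uv + 2u - 4, -2u² + 2v)
(u₁, v₁) = (-1, 5) − 0.04·(10, 8) = (-1.4, 4.68)
(u₂, v₂) = (-1.4, 4.68) − 0.04·(8.432, 5.44) = (-1.73728, 4.4624)
v = 4.4624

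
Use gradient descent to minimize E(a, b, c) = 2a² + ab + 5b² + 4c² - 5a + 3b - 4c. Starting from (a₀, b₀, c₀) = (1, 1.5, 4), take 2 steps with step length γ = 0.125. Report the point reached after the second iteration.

∇E = (4a + b - 5, a + 10b + 3, 8c - 4)
(a₁, b₁, c₁) = (1, 1.5, 4) − 0.125·(0.5, 19, 28) = (0.9375, -0.875, 0.5)
(a₂, b₂, c₂) = (0.9375, -0.875, 0.5) − 0.125·(-2.125, -4.8125, 0) = (1.203125, -0.2734375, 0.5)

(1.203125, -0.2734375, 0.5)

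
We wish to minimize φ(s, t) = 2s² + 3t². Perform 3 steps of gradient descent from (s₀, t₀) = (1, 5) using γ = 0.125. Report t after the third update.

∇φ = (4s, 6t)
(s₁, t₁) = (1, 5) − 0.125·(4, 30) = (0.5, 1.25)
(s₂, t₂) = (0.5, 1.25) − 0.125·(2, 7.5) = (0.25, 0.3125)
(s₃, t₃) = (0.25, 0.3125) − 0.125·(1, 1.875) = (0.125, 0.078125)
t = 0.078125

0.078125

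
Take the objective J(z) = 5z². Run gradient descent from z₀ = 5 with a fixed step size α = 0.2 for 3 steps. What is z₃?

J′(z) = 10z
z₁ = 5 − 0.2·50 = -5
z₂ = -5 − 0.2·(-50) = 5
z₃ = 5 − 0.2·50 = -5

-5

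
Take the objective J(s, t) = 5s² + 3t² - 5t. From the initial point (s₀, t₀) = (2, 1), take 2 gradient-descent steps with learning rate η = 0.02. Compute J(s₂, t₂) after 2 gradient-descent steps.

∇J = (10s, 6t - 5)
Step 1: at (2, 1), ∇J = (20, 1) → (2, 1) − 0.02·(20, 1) = (1.6, 0.98)
Step 2: at (1.6, 0.98), ∇J = (16, 0.88) → (1.6, 0.98) − 0.02·(16, 0.88) = (1.28, 0.9624)
J(1.28, 0.9624) = 6.15864128

6.15864128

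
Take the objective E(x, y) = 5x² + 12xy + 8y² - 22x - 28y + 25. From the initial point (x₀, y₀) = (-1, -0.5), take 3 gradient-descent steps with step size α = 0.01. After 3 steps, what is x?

-0.122552

∇E = (10x + 12y - 22, 12x + 16y - 28)
(x₁, y₁) = (-1, -0.5) − 0.01·(-38, -48) = (-0.62, -0.02)
(x₂, y₂) = (-0.62, -0.02) − 0.01·(-28.44, -35.76) = (-0.3356, 0.3376)
(x₃, y₃) = (-0.3356, 0.3376) − 0.01·(-21.3048, -26.6256) = (-0.122552, 0.603856)
x = -0.122552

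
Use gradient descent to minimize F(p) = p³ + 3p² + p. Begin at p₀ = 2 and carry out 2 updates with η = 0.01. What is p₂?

F′(p) = 3p² + 6p + 1
p₁ = 2 − 0.01·25 = 1.75
p₂ = 1.75 − 0.01·20.6875 = 1.543125

1.543125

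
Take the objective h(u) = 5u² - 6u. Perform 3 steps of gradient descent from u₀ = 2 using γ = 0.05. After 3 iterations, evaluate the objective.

-1.646875

h′(u) = 10u - 6
Step 1: h′(2) = 14; u₁ = 2 − 0.05·14 = 1.3
Step 2: h′(1.3) = 7; u₂ = 1.3 − 0.05·7 = 0.95
Step 3: h′(0.95) = 3.5; u₃ = 0.95 − 0.05·3.5 = 0.775
h(0.775) = -1.646875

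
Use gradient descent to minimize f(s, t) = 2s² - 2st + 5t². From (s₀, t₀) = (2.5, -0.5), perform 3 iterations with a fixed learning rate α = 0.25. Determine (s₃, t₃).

(-1.5625, 5.1875)

∇f = (4s - 2t, -2s + 10t)
Step 1: at (2.5, -0.5), ∇f = (11, -10) → (2.5, -0.5) − 0.25·(11, -10) = (-0.25, 2)
Step 2: at (-0.25, 2), ∇f = (-5, 20.5) → (-0.25, 2) − 0.25·(-5, 20.5) = (1, -3.125)
Step 3: at (1, -3.125), ∇f = (10.25, -33.25) → (1, -3.125) − 0.25·(10.25, -33.25) = (-1.5625, 5.1875)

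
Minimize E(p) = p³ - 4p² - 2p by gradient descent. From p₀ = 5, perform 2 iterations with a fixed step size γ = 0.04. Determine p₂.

3.312512

E′(p) = 3p² - 8p - 2
Step 1: E′(5) = 33; p₁ = 5 − 0.04·33 = 3.68
Step 2: E′(3.68) = 9.1872; p₂ = 3.68 − 0.04·9.1872 = 3.312512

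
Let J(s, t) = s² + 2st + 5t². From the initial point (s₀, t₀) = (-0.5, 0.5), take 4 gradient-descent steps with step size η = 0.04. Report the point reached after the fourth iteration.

(-0.44515456, 0.14864512)

∇J = (2s + 2t, 2s + 10t)
(s₁, t₁) = (-0.5, 0.5) − 0.04·(0, 4) = (-0.5, 0.34)
(s₂, t₂) = (-0.5, 0.34) − 0.04·(-0.32, 2.4) = (-0.4872, 0.244)
(s₃, t₃) = (-0.4872, 0.244) − 0.04·(-0.4864, 1.4656) = (-0.467744, 0.185376)
(s₄, t₄) = (-0.467744, 0.185376) − 0.04·(-0.564736, 0.918272) = (-0.44515456, 0.14864512)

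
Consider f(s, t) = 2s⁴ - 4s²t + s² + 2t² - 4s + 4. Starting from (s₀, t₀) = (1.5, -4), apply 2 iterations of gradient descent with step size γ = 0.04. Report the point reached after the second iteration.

∇f = (8s³ - 8st + 2s - 4, -4s² + 4t)
Step 1: at (1.5, -4), ∇f = (74, -25) → (1.5, -4) − 0.04·(74, -25) = (-1.46, -3)
Step 2: at (-1.46, -3), ∇f = (-66.857088, -20.5264) → (-1.46, -3) − 0.04·(-66.857088, -20.5264) = (1.21428352, -2.178944)

(1.21428352, -2.178944)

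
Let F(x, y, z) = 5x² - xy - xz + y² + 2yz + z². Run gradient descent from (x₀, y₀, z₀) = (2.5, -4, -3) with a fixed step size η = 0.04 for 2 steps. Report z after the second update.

-1.8368

∇F = (10x - y - z, -x + 2y + 2z, -x + 2y + 2z)
(x₁, y₁, z₁) = (2.5, -4, -3) − 0.04·(32, -16.5, -16.5) = (1.22, -3.34, -2.34)
(x₂, y₂, z₂) = (1.22, -3.34, -2.34) − 0.04·(17.88, -12.58, -12.58) = (0.5048, -2.8368, -1.8368)
z = -1.8368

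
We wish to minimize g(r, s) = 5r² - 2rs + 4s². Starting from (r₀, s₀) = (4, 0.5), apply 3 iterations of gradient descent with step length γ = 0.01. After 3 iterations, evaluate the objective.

41.289635821504

∇g = (10r - 2s, -2r + 8s)
(r₁, s₁) = (4, 0.5) − 0.01·(39, -4) = (3.61, 0.54)
(r₂, s₂) = (3.61, 0.54) − 0.01·(35.02, -2.9) = (3.2598, 0.569)
(r₃, s₃) = (3.2598, 0.569) − 0.01·(31.46, -1.9676) = (2.9452, 0.588676)
g(2.9452, 0.588676) = 41.289635821504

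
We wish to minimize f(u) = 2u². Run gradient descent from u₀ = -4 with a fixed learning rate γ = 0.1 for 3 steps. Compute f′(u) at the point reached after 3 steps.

f′(u) = 4u
Step 1: f′(-4) = -16; u₁ = -4 − 0.1·(-16) = -2.4
Step 2: f′(-2.4) = -9.6; u₂ = -2.4 − 0.1·(-9.6) = -1.44
Step 3: f′(-1.44) = -5.76; u₃ = -1.44 − 0.1·(-5.76) = -0.864
f′(u) at (-0.864) = -3.456

-3.456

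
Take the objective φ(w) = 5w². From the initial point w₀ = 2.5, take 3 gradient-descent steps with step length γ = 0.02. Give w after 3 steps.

φ′(w) = 10w
Step 1: φ′(2.5) = 25; w₁ = 2.5 − 0.02·25 = 2
Step 2: φ′(2) = 20; w₂ = 2 − 0.02·20 = 1.6
Step 3: φ′(1.6) = 16; w₃ = 1.6 − 0.02·16 = 1.28

1.28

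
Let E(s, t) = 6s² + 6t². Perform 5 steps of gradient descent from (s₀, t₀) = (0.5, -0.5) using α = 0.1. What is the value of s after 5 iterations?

-0.00016

∇E = (12s, 12t)
(s₁, t₁) = (0.5, -0.5) − 0.1·(6, -6) = (-0.1, 0.1)
(s₂, t₂) = (-0.1, 0.1) − 0.1·(-1.2, 1.2) = (0.02, -0.02)
(s₃, t₃) = (0.02, -0.02) − 0.1·(0.24, -0.24) = (-0.004, 0.004)
(s₄, t₄) = (-0.004, 0.004) − 0.1·(-0.048, 0.048) = (0.0008, -0.0008)
(s₅, t₅) = (0.0008, -0.0008) − 0.1·(0.0096, -0.0096) = (-0.00016, 0.00016)
s = -0.00016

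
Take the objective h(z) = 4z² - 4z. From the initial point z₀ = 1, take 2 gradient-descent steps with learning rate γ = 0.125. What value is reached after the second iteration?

0.5

h′(z) = 8z - 4
z₁ = 1 − 0.125·4 = 0.5
z₂ = 0.5 − 0.125·0 = 0.5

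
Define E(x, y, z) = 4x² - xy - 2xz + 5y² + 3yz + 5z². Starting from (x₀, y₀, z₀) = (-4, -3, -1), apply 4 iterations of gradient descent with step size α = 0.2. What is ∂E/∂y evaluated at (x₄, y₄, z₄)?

-103.3424

∇E = (8x - y - 2z, -x + 10y + 3z, -2x + 3y + 10z)
(x₁, y₁, z₁) = (-4, -3, -1) − 0.2·(-27, -29, -11) = (1.4, 2.8, 1.2)
(x₂, y₂, z₂) = (1.4, 2.8, 1.2) − 0.2·(6, 30.2, 17.6) = (0.2, -3.24, -2.32)
(x₃, y₃, z₃) = (0.2, -3.24, -2.32) − 0.2·(9.48, -39.56, -33.32) = (-1.696, 4.672, 4.344)
(x₄, y₄, z₄) = (-1.696, 4.672, 4.344) − 0.2·(-26.928, 61.448, 60.848) = (3.6896, -7.6176, -7.8256)
∂E/∂y at (3.6896, -7.6176, -7.8256) = -103.3424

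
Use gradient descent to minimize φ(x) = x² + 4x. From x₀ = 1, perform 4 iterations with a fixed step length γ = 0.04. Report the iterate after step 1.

0.76

φ′(x) = 2x + 4
x₁ = 1 − 0.04·6 = 0.76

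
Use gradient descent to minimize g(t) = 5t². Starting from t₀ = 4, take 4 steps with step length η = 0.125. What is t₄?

g′(t) = 10t
t₁ = 4 − 0.125·40 = -1
t₂ = -1 − 0.125·(-10) = 0.25
t₃ = 0.25 − 0.125·2.5 = -0.0625
t₄ = -0.0625 − 0.125·(-0.625) = 0.015625

0.015625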